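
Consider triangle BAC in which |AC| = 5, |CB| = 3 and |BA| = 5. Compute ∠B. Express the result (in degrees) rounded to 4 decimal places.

∠B ≈ 72.5424°

By the law of cosines, cos B = (|CB|² + |BA|² − |AC|²) / (2·|CB|·|BA|) ≈ 0.30000, so ∠B ≈ 72.54°.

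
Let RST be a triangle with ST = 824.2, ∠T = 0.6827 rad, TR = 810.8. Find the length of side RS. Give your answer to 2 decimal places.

By the law of cosines, RS² = ST² + TR² − 2·ST·TR·cos T = 2.9973e+05, so RS ≈ 547.48.

547.48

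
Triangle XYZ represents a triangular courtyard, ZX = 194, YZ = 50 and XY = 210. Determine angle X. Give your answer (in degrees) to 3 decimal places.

By the law of cosines, cos X = (ZX² + XY² − YZ²) / (2·ZX·XY) ≈ 0.97246, so ∠X ≈ 13.48°.

∠X ≈ 13.478°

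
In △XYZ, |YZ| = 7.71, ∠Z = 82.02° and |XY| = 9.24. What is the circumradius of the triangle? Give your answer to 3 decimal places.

Law of sines: sin X = |YZ|·sin Z/|XY| ≈ 0.82634.
Since |XY| ≥ |YZ|, only the acute value applies: ∠X ≈ 55.72°.
Then ∠Y = 180° − ∠Z − ∠X ≈ 42.26°.
Law of sines gives |ZX| = |XY|·sin Y/sin Z ≈ 6.2741.
Circumradius = |XY|/(2 sin Z) ≈ 4.6652.

R ≈ 4.665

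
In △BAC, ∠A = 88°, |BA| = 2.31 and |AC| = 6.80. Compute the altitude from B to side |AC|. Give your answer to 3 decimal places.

2.309

By the law of cosines, |CB|² = |BA|² + |AC|² − 2·|BA|·|AC|·cos A = 50.48, so |CB| ≈ 7.1049.
Area = ½·|BA|·|AC|·sin A ≈ 7.8492.
The altitude from B has length 2·area/|AC| ≈ 2.3086.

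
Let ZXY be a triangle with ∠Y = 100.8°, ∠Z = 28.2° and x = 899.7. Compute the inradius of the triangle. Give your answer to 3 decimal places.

The third angle is ∠X = 180° − ∠Y − ∠Z = 51.00°.
Law of sines: z = x·sin Z/sin X ≈ 547.07.
Law of sines: y = x·sin Y/sin X ≈ 1137.2.
Area = ½·x·z·sin Y ≈ 2.4174e+05.
Semiperimeter s = (547.07+899.7+1137.2)/2 = 1292.
Inradius = area/s = 2.4174e+05/1292 ≈ 187.11.

187.109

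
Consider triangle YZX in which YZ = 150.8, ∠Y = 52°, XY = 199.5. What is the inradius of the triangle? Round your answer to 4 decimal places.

r ≈ 46.4863

By the law of cosines, ZX² = XY² + YZ² − 2·XY·YZ·cos Y = 25497, so ZX ≈ 159.68.
Area = ½·XY·YZ·sin Y ≈ 11853.
Semiperimeter s = (159.68+199.5+150.8)/2 = 254.99.
Inradius = area/s = 11853/254.99 ≈ 46.486.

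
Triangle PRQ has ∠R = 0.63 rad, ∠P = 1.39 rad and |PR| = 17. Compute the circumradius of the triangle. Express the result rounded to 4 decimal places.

9.4361

The third angle is ∠Q = π − ∠P − ∠R = 1.122 rad.
Law of sines: |RQ| = |PR|·sin P/sin Q ≈ 18.565.
Law of sines: |QP| = |PR|·sin R/sin Q ≈ 11.118.
Circumradius = |PR|/(2 sin Q) ≈ 9.4361.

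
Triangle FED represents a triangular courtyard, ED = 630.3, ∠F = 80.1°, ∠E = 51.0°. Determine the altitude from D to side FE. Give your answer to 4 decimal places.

The third angle is ∠D = 180° − ∠F − ∠E = 48.90°.
Law of sines: DF = ED·sin E/sin F ≈ 497.24.
Law of sines: FE = ED·sin D/sin F ≈ 482.15.
Area = ½·ED·DF·sin D ≈ 1.1809e+05.
The altitude from D has length 2·area/FE ≈ 489.84.

489.8351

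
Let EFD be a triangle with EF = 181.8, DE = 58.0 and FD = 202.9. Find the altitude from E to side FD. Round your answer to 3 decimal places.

50.631

Semiperimeter s = (202.9 + 58 + 181.8)/2 = 221.35.
Heron's formula: area = √(221.35·18.45·163.35·39.55) ≈ 5136.5.
The altitude from E has length 2·area/FD ≈ 50.631.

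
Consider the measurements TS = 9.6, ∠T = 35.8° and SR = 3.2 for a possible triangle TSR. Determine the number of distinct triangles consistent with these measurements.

TS·sin T = 9.6·sin(35.8°) ≈ 5.616.
Since SR = 3.2 < 5.616 = TS sin T, no triangle exists.

0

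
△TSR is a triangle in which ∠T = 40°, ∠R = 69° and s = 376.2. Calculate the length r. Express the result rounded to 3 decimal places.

371.450

The third angle is ∠S = 180° − ∠R − ∠T = 71.00°.
Law of sines: r = s·sin R/sin S ≈ 371.45.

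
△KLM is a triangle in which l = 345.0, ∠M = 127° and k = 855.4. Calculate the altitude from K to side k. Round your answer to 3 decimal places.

h_K ≈ 275.529

By the law of cosines, m² = k² + l² − 2·k·l·cos M = 1.2059e+06, so m ≈ 1098.2.
Area = ½·k·l·sin M ≈ 1.1784e+05.
The altitude from K has length 2·area/k ≈ 275.53.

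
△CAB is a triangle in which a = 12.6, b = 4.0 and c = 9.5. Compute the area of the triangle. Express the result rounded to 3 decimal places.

area ≈ 13.736

Semiperimeter s = (9.5 + 12.6 + 4)/2 = 13.05.
Heron's formula: area = √(13.05·3.55·0.45·9.05) ≈ 13.736.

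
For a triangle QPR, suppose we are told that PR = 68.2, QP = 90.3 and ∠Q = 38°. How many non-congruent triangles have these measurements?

2

QP·sin Q = 90.3·sin(38°) ≈ 55.59.
Since QP sin Q < PR < QP (55.59 < 68.2 < 90.3), two triangles exist.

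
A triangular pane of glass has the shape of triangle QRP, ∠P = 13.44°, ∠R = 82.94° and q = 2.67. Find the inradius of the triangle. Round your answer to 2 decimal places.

The third angle is ∠Q = 180° − ∠R − ∠P = 83.62°.
Law of sines: r = q·sin R/sin Q ≈ 2.6663.
Law of sines: p = q·sin P/sin Q ≈ 0.62445.
Area = ½·q·r·sin P ≈ 0.82732.
Semiperimeter s = (2.67+2.6663+0.62445)/2 = 2.9804.
Inradius = area/s = 0.82732/2.9804 ≈ 0.27759.

0.28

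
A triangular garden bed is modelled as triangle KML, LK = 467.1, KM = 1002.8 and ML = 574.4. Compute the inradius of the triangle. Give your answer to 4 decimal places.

68.5910

Semiperimeter s = (574.4 + 467.1 + 1002.8)/2 = 1022.1.
Heron's formula: area = √(1022.1·447.75·555.05·19.35) ≈ 70110.
Inradius = area/s = 70110/1022.1 ≈ 68.591.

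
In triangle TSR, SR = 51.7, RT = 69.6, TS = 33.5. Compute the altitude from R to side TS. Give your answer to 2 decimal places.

49.27

Semiperimeter s = (51.7 + 69.6 + 33.5)/2 = 77.4.
Heron's formula: area = √(77.4·25.7·7.8·43.9) ≈ 825.31.
The altitude from R has length 2·area/TS ≈ 49.272.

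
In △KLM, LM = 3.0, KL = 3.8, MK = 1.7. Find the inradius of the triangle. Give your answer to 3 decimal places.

0.581

Semiperimeter s = (3 + 1.7 + 3.8)/2 = 4.25.
Heron's formula: area = √(4.25·1.25·2.55·0.45) ≈ 2.469.
Inradius = area/s = 2.469/4.25 ≈ 0.58095.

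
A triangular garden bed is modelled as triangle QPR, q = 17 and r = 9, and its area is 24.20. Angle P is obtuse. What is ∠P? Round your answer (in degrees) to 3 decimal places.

161.558

From area = ½·r·q·sin P, we get sin P = 2·area/(r·q) ≈ 0.31634.
Taking the obtuse solution, ∠P ≈ 161.56°.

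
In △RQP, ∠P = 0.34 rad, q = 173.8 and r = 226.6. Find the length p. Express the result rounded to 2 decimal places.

85.42

By the law of cosines, p² = r² + q² − 2·r·q·cos P = 7296.8, so p ≈ 85.422.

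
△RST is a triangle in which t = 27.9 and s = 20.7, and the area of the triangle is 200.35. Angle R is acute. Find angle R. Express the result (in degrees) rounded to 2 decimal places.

From area = ½·s·t·sin R, we get sin R = 2·area/(s·t) ≈ 0.69382.
Taking the acute solution, ∠R ≈ 43.93°.

43.93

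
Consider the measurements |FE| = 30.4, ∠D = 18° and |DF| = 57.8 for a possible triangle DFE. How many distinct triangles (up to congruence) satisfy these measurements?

|DF|·sin D = 57.8·sin(18°) ≈ 17.86.
Since |DF| sin D < |FE| < |DF| (17.86 < 30.4 < 57.8), two triangles exist.

2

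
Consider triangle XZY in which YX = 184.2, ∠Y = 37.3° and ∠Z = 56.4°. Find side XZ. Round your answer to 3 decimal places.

The third angle is ∠X = 180° − ∠Z − ∠Y = 86.30°.
Law of sines: XZ = YX·sin Y/sin Z ≈ 134.01.

134.014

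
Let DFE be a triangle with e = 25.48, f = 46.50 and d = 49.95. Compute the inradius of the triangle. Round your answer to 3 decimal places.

9.630

Semiperimeter s = (49.95 + 46.5 + 25.48)/2 = 60.965.
Heron's formula: area = √(60.965·11.015·14.465·35.485) ≈ 587.1.
Inradius = area/s = 587.1/60.965 ≈ 9.6302.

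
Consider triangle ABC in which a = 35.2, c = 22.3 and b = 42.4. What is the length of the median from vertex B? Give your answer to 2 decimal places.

m_B ≈ 20.46

Median from B: ½√(2·c² + 2·a² − b²) ≈ 20.463.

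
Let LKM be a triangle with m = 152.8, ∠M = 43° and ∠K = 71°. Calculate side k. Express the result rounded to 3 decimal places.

211.841

The third angle is ∠L = 180° − ∠K − ∠M = 66.00°.
Law of sines: k = m·sin K/sin M ≈ 211.84.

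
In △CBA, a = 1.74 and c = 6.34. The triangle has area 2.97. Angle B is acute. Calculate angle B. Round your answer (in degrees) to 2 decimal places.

From area = ½·a·c·sin B, we get sin B = 2·area/(a·c) ≈ 0.53845.
Taking the acute solution, ∠B ≈ 32.58°.

32.58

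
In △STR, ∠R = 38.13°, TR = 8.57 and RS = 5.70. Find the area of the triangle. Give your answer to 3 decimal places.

area ≈ 15.081

Area = ½·TR·RS·sin R ≈ 15.081.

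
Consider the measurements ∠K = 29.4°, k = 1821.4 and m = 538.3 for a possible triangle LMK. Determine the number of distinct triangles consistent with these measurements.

1

m·sin K = 538.3·sin(29.4°) ≈ 264.3.
Since k ≥ m, exactly one triangle exists.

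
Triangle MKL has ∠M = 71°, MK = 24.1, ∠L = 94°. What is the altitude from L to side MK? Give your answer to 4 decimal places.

The third angle is ∠K = 180° − ∠L − ∠M = 15.00°.
Law of sines: KL = MK·sin M/sin L ≈ 22.843.
Law of sines: LM = MK·sin K/sin L ≈ 6.2528.
Area = ½·MK·KL·sin K ≈ 71.241.
The altitude from L has length 2·area/MK ≈ 5.9121.

5.9121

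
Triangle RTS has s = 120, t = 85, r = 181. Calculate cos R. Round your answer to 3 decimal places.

By the law of cosines, cos R = (t² + s² − r²) / (2·t·s) ≈ -0.54588, so ∠R ≈ 123.08°.

cos R ≈ -0.546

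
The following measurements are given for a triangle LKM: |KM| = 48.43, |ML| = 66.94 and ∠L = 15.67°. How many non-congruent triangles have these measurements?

2

|ML|·sin L = 66.94·sin(15.67°) ≈ 18.08.
Since |ML| sin L < |KM| < |ML| (18.08 < 48.43 < 66.94), two triangles exist.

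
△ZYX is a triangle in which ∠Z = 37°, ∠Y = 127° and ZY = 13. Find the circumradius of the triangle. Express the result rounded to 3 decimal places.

R ≈ 23.582

The third angle is ∠X = 180° − ∠Z − ∠Y = 16.00°.
Law of sines: YX = ZY·sin Z/sin X ≈ 28.384.
Law of sines: XZ = ZY·sin Y/sin X ≈ 37.666.
Circumradius = ZY/(2 sin X) ≈ 23.582.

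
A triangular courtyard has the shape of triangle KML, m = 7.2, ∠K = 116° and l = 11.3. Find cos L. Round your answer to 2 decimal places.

By the law of cosines, k² = m² + l² − 2·m·l·cos K = 250.86, so k ≈ 15.839.
Law of cosines again: cos L = (k² + m² − l²)/(2·k·m) ≈ 0.76734, so ∠L ≈ 39.88°.

cos L ≈ 0.77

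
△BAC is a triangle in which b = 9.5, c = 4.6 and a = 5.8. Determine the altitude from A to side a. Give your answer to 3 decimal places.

h_A ≈ 3.438

Semiperimeter s = (9.5 + 5.8 + 4.6)/2 = 9.95.
Heron's formula: area = √(9.95·0.45·4.15·5.35) ≈ 9.9705.
The altitude from A has length 2·area/a ≈ 3.4381.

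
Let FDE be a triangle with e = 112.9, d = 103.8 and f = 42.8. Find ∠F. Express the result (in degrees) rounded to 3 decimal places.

22.275

By the law of cosines, cos F = (d² + e² − f²) / (2·d·e) ≈ 0.92538, so ∠F ≈ 22.27°.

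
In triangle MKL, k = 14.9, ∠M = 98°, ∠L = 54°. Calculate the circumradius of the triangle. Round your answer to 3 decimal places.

R ≈ 15.869

The third angle is ∠K = 180° − ∠L − ∠M = 28.00°.
Law of sines: m = k·sin M/sin K ≈ 31.429.
Law of sines: l = k·sin L/sin K ≈ 25.676.
Circumradius = k/(2 sin K) ≈ 15.869.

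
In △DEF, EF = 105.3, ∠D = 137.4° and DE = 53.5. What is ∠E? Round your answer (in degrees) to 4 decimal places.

Law of sines: sin F = DE·sin D/EF ≈ 0.34390.
Since EF ≥ DE, only the acute value applies: ∠F ≈ 20.11°.
Then ∠E = 180° − ∠D − ∠F ≈ 22.49°.

∠E ≈ 22.4852°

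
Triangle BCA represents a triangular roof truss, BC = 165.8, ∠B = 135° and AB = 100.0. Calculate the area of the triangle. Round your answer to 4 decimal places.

Area = ½·AB·BC·sin B ≈ 5861.9.

5861.9152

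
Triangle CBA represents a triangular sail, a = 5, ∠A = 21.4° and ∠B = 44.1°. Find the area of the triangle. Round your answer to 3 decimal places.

The third angle is ∠C = 180° − ∠B − ∠A = 114.50°.
Law of sines: c = a·sin C/sin A ≈ 12.469.
Law of sines: b = a·sin B/sin A ≈ 9.5363.
Area = ½·a·c·sin B ≈ 21.694.

21.694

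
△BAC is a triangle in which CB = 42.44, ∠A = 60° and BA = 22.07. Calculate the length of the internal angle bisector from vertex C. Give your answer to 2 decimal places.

Law of sines: sin C = BA·sin A/CB ≈ 0.45036.
Since CB ≥ BA, only the acute value applies: ∠C ≈ 26.77°.
Then ∠B = 180° − ∠A − ∠C ≈ 93.23°.
Law of sines gives AC = CB·sin B/sin A ≈ 48.927.
The bisector from C has length 2·AC·CB·cos(∠C/2)/(AC+CB) ≈ 44.219.

44.22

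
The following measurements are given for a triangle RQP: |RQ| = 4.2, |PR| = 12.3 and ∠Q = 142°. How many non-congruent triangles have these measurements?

|RQ|·sin Q = 4.2·sin(142°) ≈ 2.586.
Since ∠Q is not acute, a triangle exists only if |PR| > |RQ|; here |PR| > |RQ|, so there is exactly one triangle.

1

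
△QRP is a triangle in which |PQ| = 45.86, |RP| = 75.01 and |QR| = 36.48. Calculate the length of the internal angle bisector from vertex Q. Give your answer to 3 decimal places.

By the law of cosines, cos Q = (|PQ|² + |QR|² − |RP|²) / (2·|PQ|·|QR|) ≈ -0.65529, so ∠Q ≈ 130.94°.
The bisector from Q has length 2·|PQ|·|QR|·cos(∠Q/2)/(|PQ|+|QR|) ≈ 16.87.

16.870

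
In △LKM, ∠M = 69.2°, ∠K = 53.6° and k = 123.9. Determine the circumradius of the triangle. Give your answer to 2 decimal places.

R ≈ 76.97

The third angle is ∠L = 180° − ∠K − ∠M = 57.20°.
Law of sines: l = k·sin L/sin K ≈ 129.39.
Law of sines: m = k·sin M/sin K ≈ 143.9.
Circumradius = k/(2 sin K) ≈ 76.967.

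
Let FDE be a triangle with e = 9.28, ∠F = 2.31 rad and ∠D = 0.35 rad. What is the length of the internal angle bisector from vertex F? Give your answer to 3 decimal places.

The third angle is ∠E = π − ∠F − ∠D = 0.482 rad.
Law of sines: f = e·sin F/sin E ≈ 14.806.
Law of sines: d = e·sin D/sin E ≈ 6.8699.
The bisector from F has length 2·d·e·cos(∠F/2)/(d+e) ≈ 3.189.

t_F ≈ 3.189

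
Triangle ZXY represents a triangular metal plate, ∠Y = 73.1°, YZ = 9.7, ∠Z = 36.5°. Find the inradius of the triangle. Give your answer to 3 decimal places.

The third angle is ∠X = 180° − ∠Y − ∠Z = 70.40°.
Law of sines: XY = YZ·sin Z/sin X ≈ 6.1247.
Law of sines: ZX = YZ·sin Y/sin X ≈ 9.8519.
Area = ½·YZ·XY·sin Y ≈ 28.422.
Semiperimeter s = (6.1247+9.7+9.8519)/2 = 12.838.
Inradius = area/s = 28.422/12.838 ≈ 2.2138.

r ≈ 2.214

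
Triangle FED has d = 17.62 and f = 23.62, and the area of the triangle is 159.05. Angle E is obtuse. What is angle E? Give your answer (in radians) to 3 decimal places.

∠E ≈ 2.272 rad

From area = ½·d·f·sin E, we get sin E = 2·area/(d·f) ≈ 0.76432.
Taking the obtuse solution, ∠E ≈ 2.272 rad.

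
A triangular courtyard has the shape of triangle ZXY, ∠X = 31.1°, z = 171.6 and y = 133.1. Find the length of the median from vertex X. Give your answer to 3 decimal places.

m_X ≈ 146.864

By the law of cosines, x² = y² + z² − 2·y·z·cos X = 8048, so x ≈ 89.71.
Median from X: ½√(2·y² + 2·z² − x²) ≈ 146.86.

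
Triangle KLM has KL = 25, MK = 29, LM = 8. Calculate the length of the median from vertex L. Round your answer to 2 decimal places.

Median from L: ½√(2·KL² + 2·LM² − MK²) ≈ 11.587.

11.59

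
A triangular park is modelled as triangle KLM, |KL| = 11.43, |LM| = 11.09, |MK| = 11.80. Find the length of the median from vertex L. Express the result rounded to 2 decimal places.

Median from L: ½√(2·|KL|² + 2·|LM|² − |MK|²) ≈ 9.592.

9.59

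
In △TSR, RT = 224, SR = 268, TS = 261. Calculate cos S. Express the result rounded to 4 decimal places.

By the law of cosines, cos S = (TS² + SR² − RT²) / (2·TS·SR) ≈ 0.64168, so ∠S ≈ 50.08°.

cos S ≈ 0.6417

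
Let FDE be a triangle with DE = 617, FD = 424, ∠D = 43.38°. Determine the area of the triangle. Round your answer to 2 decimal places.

Area = ½·FD·DE·sin D ≈ 89841.

89840.61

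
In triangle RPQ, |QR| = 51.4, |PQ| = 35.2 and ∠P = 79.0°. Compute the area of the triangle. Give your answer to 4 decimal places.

area ≈ 773.4661

Law of sines: sin R = |PQ|·sin P/|QR| ≈ 0.67224.
Since |QR| ≥ |PQ|, only the acute value applies: ∠R ≈ 42.24°.
Then ∠Q = 180° − ∠P − ∠R ≈ 58.76°.
Law of sines gives |RP| = |QR|·sin Q/sin P ≈ 44.769.
Area = ½·|QR|·|PQ|·sin Q ≈ 773.47.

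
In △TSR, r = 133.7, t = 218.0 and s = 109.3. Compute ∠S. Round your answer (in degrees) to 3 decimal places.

By the law of cosines, cos S = (r² + t² − s²) / (2·r·t) ≈ 0.91697, so ∠S ≈ 23.51°.

∠S ≈ 23.513°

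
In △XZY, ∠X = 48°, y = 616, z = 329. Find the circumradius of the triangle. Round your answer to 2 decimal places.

By the law of cosines, x² = z² + y² − 2·z·y·cos X = 2.1648e+05, so x ≈ 465.27.
Area = ½·z·y·sin X ≈ 75304.
Circumradius = x/(2 sin X) ≈ 313.04.

313.04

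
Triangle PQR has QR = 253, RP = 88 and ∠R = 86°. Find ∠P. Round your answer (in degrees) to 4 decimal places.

∠P ≈ 74.4243°

By the law of cosines, PQ² = QR² + RP² − 2·QR·RP·cos R = 68647, so PQ ≈ 262.01.
Law of cosines again: cos P = (RP² + PQ² − QR²)/(2·RP·PQ) ≈ 0.26851, so ∠P ≈ 74.42°.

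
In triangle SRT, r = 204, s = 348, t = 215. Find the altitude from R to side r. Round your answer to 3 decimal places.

Semiperimeter p = (348 + 204 + 215)/2 = 383.5.
Heron's formula: area = √(383.5·35.5·179.5·168.5) ≈ 20292.
The altitude from R has length 2·area/r ≈ 198.94.

198.943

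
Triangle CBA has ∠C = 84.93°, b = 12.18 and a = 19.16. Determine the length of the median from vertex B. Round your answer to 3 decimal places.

By the law of cosines, c² = b² + a² − 2·b·a·cos C = 474.21, so c ≈ 21.776.
Median from B: ½√(2·a² + 2·c² − b²) ≈ 19.585.

m_B ≈ 19.585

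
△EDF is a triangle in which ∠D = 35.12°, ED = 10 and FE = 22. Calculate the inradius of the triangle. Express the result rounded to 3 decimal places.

2.755

Law of sines: sin F = ED·sin D/FE ≈ 0.26150.
Since FE ≥ ED, only the acute value applies: ∠F ≈ 15.16°.
Then ∠E = 180° − ∠D − ∠F ≈ 129.72°.
Law of sines gives DF = FE·sin E/sin D ≈ 29.414.
Area = ½·FE·ED·sin E ≈ 84.608.
Semiperimeter s = (29.414+22+10)/2 = 30.707.
Inradius = area/s = 84.608/30.707 ≈ 2.7553.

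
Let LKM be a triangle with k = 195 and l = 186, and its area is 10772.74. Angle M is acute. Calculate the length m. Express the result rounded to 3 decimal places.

119.443

From area = ½·l·k·sin M, we get sin M = 2·area/(l·k) ≈ 0.59403.
Taking the acute solution, ∠M ≈ 36.44°.
Law of cosines then gives m ≈ 119.44.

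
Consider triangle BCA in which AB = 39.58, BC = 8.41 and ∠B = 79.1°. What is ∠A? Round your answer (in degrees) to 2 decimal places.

∠A ≈ 12.26°

By the law of cosines, CA² = AB² + BC² − 2·AB·BC·cos B = 1511.4, so CA ≈ 38.877.
Law of cosines again: cos A = (CA² + AB² − BC²)/(2·CA·AB) ≈ 0.97718, so ∠A ≈ 12.26°.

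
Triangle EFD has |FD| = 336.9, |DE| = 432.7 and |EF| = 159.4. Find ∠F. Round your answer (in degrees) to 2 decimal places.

By the law of cosines, cos F = (|EF|² + |FD|² − |DE|²) / (2·|EF|·|FD|) ≈ -0.44988, so ∠F ≈ 116.74°.

∠F ≈ 116.74°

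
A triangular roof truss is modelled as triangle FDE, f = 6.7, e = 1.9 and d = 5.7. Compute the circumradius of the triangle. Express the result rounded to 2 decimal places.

By the law of cosines, cos F = (d² + e² − f²) / (2·d·e) ≈ -0.40582, so ∠F ≈ 113.94°.
Circumradius = f/(2 sin F) ≈ 3.6654.

3.67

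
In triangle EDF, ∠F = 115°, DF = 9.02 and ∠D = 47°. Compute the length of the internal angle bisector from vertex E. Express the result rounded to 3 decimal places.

t_E ≈ 23.337

The third angle is ∠E = 180° − ∠D − ∠F = 18.00°.
Law of sines: FE = DF·sin D/sin E ≈ 21.348.
Law of sines: ED = DF·sin F/sin E ≈ 26.455.
The bisector from E has length 2·FE·ED·cos(∠E/2)/(FE+ED) ≈ 23.337.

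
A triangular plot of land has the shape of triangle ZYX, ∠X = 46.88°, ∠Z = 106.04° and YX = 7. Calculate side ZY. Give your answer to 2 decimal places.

The third angle is ∠Y = 180° − ∠X − ∠Z = 27.08°.
Law of sines: ZY = YX·sin X/sin Z ≈ 5.3164.

5.32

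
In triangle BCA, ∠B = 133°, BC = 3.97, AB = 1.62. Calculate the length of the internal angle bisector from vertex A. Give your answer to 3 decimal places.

By the law of cosines, CA² = AB² + BC² − 2·AB·BC·cos B = 27.158, so CA ≈ 5.2113.
Law of cosines again: cos A = (CA² + AB² − BC²)/(2·CA·AB) ≈ 0.83041, so ∠A ≈ 33.86°.
The bisector from A has length 2·CA·AB·cos(∠A/2)/(CA+AB) ≈ 2.3645.

2.365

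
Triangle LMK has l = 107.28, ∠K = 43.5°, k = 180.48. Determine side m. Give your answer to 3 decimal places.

242.499

Law of sines: sin L = l·sin K/k ≈ 0.40917.
Since k ≥ l, only the acute value applies: ∠L ≈ 24.15°.
Then ∠M = 180° − ∠K − ∠L ≈ 112.35°.
Law of sines gives m = k·sin M/sin K ≈ 242.5.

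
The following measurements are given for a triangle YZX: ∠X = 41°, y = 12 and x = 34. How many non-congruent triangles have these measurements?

y·sin X = 12·sin(41°) ≈ 7.873.
Since x ≥ y, exactly one triangle exists.

1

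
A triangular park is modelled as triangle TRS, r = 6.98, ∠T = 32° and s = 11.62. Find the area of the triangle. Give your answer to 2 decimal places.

area ≈ 21.49

Area = ½·r·s·sin T ≈ 21.49.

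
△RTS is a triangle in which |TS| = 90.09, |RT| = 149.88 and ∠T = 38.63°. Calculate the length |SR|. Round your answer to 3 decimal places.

97.385

By the law of cosines, |SR|² = |RT|² + |TS|² − 2·|RT|·|TS|·cos T = 9483.8, so |SR| ≈ 97.385.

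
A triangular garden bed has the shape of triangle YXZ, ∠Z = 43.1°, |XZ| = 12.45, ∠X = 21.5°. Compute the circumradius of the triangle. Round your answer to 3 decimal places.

6.891

The third angle is ∠Y = 180° − ∠X − ∠Z = 115.40°.
Law of sines: |ZY| = |XZ|·sin X/sin Y ≈ 5.0512.
Law of sines: |YX| = |XZ|·sin Z/sin Y ≈ 9.4171.
Circumradius = |XZ|/(2 sin Y) ≈ 6.8911.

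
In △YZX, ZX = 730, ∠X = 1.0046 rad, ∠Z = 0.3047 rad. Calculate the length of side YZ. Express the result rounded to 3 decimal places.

The third angle is ∠Y = π − ∠Z − ∠X = 1.8323 rad.
Law of sines: YZ = ZX·sin X/sin Y ≈ 637.76.

637.763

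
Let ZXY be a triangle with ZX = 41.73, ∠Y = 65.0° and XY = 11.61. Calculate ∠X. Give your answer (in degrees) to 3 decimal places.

Law of sines: sin Z = XY·sin Y/ZX ≈ 0.25215.
Since ZX ≥ XY, only the acute value applies: ∠Z ≈ 14.60°.
Then ∠X = 180° − ∠Y − ∠Z ≈ 100.40°.

∠X ≈ 100.395°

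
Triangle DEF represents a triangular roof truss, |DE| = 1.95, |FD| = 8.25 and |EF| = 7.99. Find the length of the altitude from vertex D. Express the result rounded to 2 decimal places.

1.95

Semiperimeter s = (7.99 + 8.25 + 1.95)/2 = 9.095.
Heron's formula: area = √(9.095·1.105·0.845·7.145) ≈ 7.7895.
The altitude from D has length 2·area/|EF| ≈ 1.9498.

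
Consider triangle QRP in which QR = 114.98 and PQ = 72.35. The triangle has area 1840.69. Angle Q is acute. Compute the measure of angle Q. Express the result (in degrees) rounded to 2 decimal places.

∠Q ≈ 26.27°

From area = ½·PQ·QR·sin Q, we get sin Q = 2·area/(PQ·QR) ≈ 0.44254.
Taking the acute solution, ∠Q ≈ 26.27°.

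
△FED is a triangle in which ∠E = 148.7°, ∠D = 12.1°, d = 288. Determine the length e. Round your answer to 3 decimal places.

713.780

The third angle is ∠F = 180° − ∠E − ∠D = 19.20°.
Law of sines: e = d·sin E/sin D ≈ 713.78.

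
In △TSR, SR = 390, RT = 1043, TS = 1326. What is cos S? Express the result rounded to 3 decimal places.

cos S ≈ 0.795

By the law of cosines, cos S = (TS² + SR² − RT²) / (2·TS·SR) ≈ 0.79527, so ∠S ≈ 37.32°.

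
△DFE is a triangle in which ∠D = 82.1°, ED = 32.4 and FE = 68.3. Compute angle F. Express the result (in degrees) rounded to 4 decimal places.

Law of sines: sin F = ED·sin D/FE ≈ 0.46988.
Since FE ≥ ED, only the acute value applies: ∠F ≈ 28.03°.
Then ∠E = 180° − ∠D − ∠F ≈ 69.87°.

28.0262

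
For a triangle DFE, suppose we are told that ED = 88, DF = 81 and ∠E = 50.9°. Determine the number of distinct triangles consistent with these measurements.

2

ED·sin E = 88·sin(50.9°) ≈ 68.29.
Since ED sin E < DF < ED (68.29 < 81 < 88), two triangles exist.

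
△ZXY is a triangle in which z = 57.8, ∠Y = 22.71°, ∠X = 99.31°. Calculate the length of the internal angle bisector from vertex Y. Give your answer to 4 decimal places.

60.9609

The third angle is ∠Z = 180° − ∠X − ∠Y = 57.98°.
Law of sines: x = z·sin X/sin Z ≈ 67.273.
Law of sines: y = z·sin Y/sin Z ≈ 26.319.
The bisector from Y has length 2·z·x·cos(∠Y/2)/(z+x) ≈ 60.961.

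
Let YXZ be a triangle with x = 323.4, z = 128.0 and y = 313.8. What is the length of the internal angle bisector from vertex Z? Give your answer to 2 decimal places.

312.07

By the law of cosines, cos Z = (y² + x² − z²) / (2·y·x) ≈ 0.91973, so ∠Z ≈ 23.11°.
The bisector from Z has length 2·y·x·cos(∠Z/2)/(y+x) ≈ 312.07.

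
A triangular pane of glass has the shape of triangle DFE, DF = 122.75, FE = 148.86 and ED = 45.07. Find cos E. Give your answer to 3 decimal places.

cos E ≈ 0.680

By the law of cosines, cos E = (FE² + ED² − DF²) / (2·FE·ED) ≈ 0.67990, so ∠E ≈ 47.16°.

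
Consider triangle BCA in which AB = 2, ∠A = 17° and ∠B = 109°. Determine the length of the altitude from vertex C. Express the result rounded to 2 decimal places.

h_C ≈ 0.68

The third angle is ∠C = 180° − ∠A − ∠B = 54.00°.
Law of sines: CA = AB·sin B/sin C ≈ 2.3375.
Law of sines: BC = AB·sin A/sin C ≈ 0.72278.
Area = ½·AB·CA·sin A ≈ 0.6834.
The altitude from C has length 2·area/AB ≈ 0.6834.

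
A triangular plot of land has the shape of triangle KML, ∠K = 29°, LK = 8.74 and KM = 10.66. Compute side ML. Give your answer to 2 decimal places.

By the law of cosines, ML² = LK² + KM² − 2·LK·KM·cos K = 27.049, so ML ≈ 5.2009.

5.20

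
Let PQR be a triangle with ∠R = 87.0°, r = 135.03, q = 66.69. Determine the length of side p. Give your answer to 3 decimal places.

Law of sines: sin Q = q·sin R/r ≈ 0.49321.
Since r ≥ q, only the acute value applies: ∠Q ≈ 29.55°.
Then ∠P = 180° − ∠R − ∠Q ≈ 63.45°.
Law of sines gives p = r·sin P/sin R ≈ 120.95.

120.954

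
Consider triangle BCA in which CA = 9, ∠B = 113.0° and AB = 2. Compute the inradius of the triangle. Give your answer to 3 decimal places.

Law of sines: sin C = AB·sin B/CA ≈ 0.20456.
Since CA ≥ AB, only the acute value applies: ∠C ≈ 11.80°.
Then ∠A = 180° − ∠B − ∠C ≈ 55.20°.
Law of sines gives BC = CA·sin A/sin B ≈ 8.0282.
Area = ½·CA·AB·sin A ≈ 7.39.
Semiperimeter s = (9+2+8.0282)/2 = 9.5141.
Inradius = area/s = 7.39/9.5141 ≈ 0.77674.

0.777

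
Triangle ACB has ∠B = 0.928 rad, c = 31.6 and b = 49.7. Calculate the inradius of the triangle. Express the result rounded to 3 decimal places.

r ≈ 10.916

Law of sines: sin C = c·sin B/b ≈ 0.50892.
Since b ≥ c, only the acute value applies: ∠C ≈ 0.534 rad.
Then ∠A = π − ∠B − ∠C ≈ 1.680 rad.
Law of sines gives a = b·sin A/sin B ≈ 61.725.
Area = ½·b·c·sin A ≈ 780.61.
Semiperimeter s = (61.725+31.6+49.7)/2 = 71.512.
Inradius = area/s = 780.61/71.512 ≈ 10.916.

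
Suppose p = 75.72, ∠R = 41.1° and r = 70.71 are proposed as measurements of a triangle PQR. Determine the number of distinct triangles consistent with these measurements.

2

p·sin R = 75.72·sin(41.1°) ≈ 49.78.
Since p sin R < r < p (49.78 < 70.71 < 75.72), two triangles exist.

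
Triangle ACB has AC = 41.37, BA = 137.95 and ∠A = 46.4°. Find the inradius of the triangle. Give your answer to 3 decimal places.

r ≈ 14.116

By the law of cosines, CB² = BA² + AC² − 2·BA·AC·cos A = 12870, so CB ≈ 113.45.
Area = ½·BA·AC·sin A ≈ 2066.4.
Semiperimeter s = (113.45+137.95+41.37)/2 = 146.38.
Inradius = area/s = 2066.4/146.38 ≈ 14.116.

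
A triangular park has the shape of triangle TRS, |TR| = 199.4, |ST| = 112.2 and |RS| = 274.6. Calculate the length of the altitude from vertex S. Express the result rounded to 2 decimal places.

Semiperimeter s = (274.6 + 112.2 + 199.4)/2 = 293.1.
Heron's formula: area = √(293.1·18.5·180.9·93.7) ≈ 9587.
The altitude from S has length 2·area/|TR| ≈ 96.159.

96.16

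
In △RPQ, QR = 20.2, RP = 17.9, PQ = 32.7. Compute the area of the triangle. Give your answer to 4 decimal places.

Semiperimeter s = (32.7 + 20.2 + 17.9)/2 = 35.4.
Heron's formula: area = √(35.4·2.7·15.2·17.5) ≈ 159.45.

159.4499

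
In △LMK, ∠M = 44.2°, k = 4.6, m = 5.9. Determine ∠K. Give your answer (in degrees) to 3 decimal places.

∠K ≈ 32.926°

Law of sines: sin K = k·sin M/m ≈ 0.54355.
Since m ≥ k, only the acute value applies: ∠K ≈ 32.93°.
Then ∠L = 180° − ∠M − ∠K ≈ 102.87°.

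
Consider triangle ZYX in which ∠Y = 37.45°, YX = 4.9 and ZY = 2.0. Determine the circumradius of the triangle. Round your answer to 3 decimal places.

By the law of cosines, XZ² = ZY² + YX² − 2·ZY·YX·cos Y = 12.45, so XZ ≈ 3.5284.
Area = ½·ZY·YX·sin Y ≈ 2.9795.
Circumradius = XZ/(2 sin Y) ≈ 2.9013.

R ≈ 2.901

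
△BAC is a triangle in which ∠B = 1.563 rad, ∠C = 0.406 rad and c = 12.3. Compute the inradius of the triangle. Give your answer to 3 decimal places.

The third angle is ∠A = π − ∠C − ∠B = 1.173 rad.
Law of sines: b = c·sin B/sin C ≈ 31.143.
Law of sines: a = c·sin A/sin C ≈ 28.707.
Area = ½·c·b·sin A ≈ 176.55.
Semiperimeter s = (31.143+28.707+12.3)/2 = 36.075.
Inradius = area/s = 176.55/36.075 ≈ 4.8938.

4.894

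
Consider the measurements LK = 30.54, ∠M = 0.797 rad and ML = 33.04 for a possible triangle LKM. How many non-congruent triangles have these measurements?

2

ML·sin M = 33.04·sin(0.797 rad) ≈ 23.63.
Since ML sin M < LK < ML (23.63 < 30.54 < 33.04), two triangles exist.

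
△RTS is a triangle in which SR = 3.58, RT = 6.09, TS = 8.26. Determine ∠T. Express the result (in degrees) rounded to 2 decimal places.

By the law of cosines, cos T = (RT² + TS² − SR²) / (2·RT·TS) ≈ 0.91941, so ∠T ≈ 23.16°.

23.16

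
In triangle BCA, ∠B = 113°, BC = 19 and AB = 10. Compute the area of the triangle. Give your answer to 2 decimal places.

area ≈ 87.45

Area = ½·AB·BC·sin B ≈ 87.448.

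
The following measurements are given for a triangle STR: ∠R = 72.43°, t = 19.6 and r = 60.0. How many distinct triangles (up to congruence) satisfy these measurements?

t·sin R = 19.6·sin(72.43°) ≈ 18.69.
Since r ≥ t, exactly one triangle exists.

1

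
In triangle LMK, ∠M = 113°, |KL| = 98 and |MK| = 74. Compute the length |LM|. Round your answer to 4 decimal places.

41.5417

Law of sines: sin L = |MK|·sin M/|KL| ≈ 0.69508.
Since |KL| ≥ |MK|, only the acute value applies: ∠L ≈ 44.03°.
Then ∠K = 180° − ∠M − ∠L ≈ 22.97°.
Law of sines gives |LM| = |KL|·sin K/sin M ≈ 41.542.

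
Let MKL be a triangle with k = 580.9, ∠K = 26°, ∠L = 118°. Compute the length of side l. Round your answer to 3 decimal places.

1170.023

The third angle is ∠M = 180° − ∠K − ∠L = 36.00°.
Law of sines: l = k·sin L/sin K ≈ 1170.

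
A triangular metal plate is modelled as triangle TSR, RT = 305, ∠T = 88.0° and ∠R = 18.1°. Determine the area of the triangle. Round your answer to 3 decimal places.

The third angle is ∠S = 180° − ∠R − ∠T = 73.90°.
Law of sines: SR = RT·sin T/sin S ≈ 317.26.
Law of sines: TS = RT·sin R/sin S ≈ 98.624.
Area = ½·RT·SR·sin R ≈ 15031.

15031.066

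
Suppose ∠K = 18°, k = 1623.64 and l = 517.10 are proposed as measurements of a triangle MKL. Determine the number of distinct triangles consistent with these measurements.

1

l·sin K = 517.10·sin(18°) ≈ 159.8.
Since k ≥ l, exactly one triangle exists.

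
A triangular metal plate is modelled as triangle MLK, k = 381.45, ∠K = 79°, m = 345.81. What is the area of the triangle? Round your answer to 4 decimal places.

Law of sines: sin M = m·sin K/k ≈ 0.88991.
Since k ≥ m, only the acute value applies: ∠M ≈ 62.86°.
Then ∠L = 180° − ∠K − ∠M ≈ 38.14°.
Law of sines gives l = k·sin L/sin K ≈ 239.98.
Area = ½·k·m·sin L ≈ 40731.

40730.7328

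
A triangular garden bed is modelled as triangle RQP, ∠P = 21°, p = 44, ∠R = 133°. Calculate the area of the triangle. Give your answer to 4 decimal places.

The third angle is ∠Q = 180° − ∠P − ∠R = 26.00°.
Law of sines: r = p·sin R/sin P ≈ 89.795.
Law of sines: q = p·sin Q/sin P ≈ 53.823.
Area = ½·p·r·sin Q ≈ 866.

865.9955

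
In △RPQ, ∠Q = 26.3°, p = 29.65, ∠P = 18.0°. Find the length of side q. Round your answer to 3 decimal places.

42.512

The third angle is ∠R = 180° − ∠P − ∠Q = 135.70°.
Law of sines: q = p·sin Q/sin P ≈ 42.512.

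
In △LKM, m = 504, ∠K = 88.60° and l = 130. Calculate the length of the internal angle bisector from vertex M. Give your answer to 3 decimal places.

162.786

By the law of cosines, k² = m² + l² − 2·m·l·cos K = 2.6771e+05, so k ≈ 517.41.
Law of cosines again: cos M = (l² + k² − m²)/(2·l·k) ≈ 0.22745, so ∠M ≈ 76.85°.
The bisector from M has length 2·l·k·cos(∠M/2)/(l+k) ≈ 162.79.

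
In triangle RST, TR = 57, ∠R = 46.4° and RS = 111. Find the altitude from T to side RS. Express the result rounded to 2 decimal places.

41.28

By the law of cosines, ST² = TR² + RS² − 2·TR·RS·cos R = 6843.6, so ST ≈ 82.726.
Area = ½·TR·RS·sin R ≈ 2290.9.
The altitude from T has length 2·area/RS ≈ 41.278.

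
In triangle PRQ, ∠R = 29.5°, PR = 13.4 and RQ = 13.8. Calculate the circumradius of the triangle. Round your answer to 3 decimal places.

By the law of cosines, QP² = PR² + RQ² − 2·PR·RQ·cos R = 48.108, so QP ≈ 6.936.
Area = ½·PR·RQ·sin R ≈ 45.529.
Circumradius = QP/(2 sin R) ≈ 7.0427.

7.043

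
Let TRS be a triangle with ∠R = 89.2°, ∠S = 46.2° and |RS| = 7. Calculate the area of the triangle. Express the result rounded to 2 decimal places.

area ≈ 25.18

The third angle is ∠T = 180° − ∠R − ∠S = 44.60°.
Law of sines: |ST| = |RS|·sin R/sin T ≈ 9.9684.
Law of sines: |TR| = |RS|·sin S/sin T ≈ 7.1955.
Area = ½·|RS|·|ST|·sin S ≈ 25.182.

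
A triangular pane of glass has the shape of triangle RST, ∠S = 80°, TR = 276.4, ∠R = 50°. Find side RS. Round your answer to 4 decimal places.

215.0010

The third angle is ∠T = 180° − ∠R − ∠S = 50.00°.
Law of sines: RS = TR·sin T/sin S ≈ 215.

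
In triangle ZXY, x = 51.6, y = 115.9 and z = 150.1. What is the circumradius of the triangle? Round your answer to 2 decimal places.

By the law of cosines, cos Z = (x² + y² − z²) / (2·x·y) ≈ -0.53797, so ∠Z ≈ 122.55°.
Circumradius = z/(2 sin Z) ≈ 89.031.

89.03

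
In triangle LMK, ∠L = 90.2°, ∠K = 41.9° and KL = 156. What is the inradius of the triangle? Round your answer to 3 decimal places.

43.232

The third angle is ∠M = 180° − ∠K − ∠L = 47.90°.
Law of sines: MK = KL·sin L/sin M ≈ 210.25.
Law of sines: LM = KL·sin K/sin M ≈ 140.41.
Area = ½·KL·MK·sin K ≈ 10952.
Semiperimeter s = (210.25+156+140.41)/2 = 253.33.
Inradius = area/s = 10952/253.33 ≈ 43.232.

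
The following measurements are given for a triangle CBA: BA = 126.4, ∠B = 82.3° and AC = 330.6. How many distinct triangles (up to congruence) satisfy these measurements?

BA·sin B = 126.4·sin(82.3°) ≈ 125.3.
Since AC ≥ BA, exactly one triangle exists.

1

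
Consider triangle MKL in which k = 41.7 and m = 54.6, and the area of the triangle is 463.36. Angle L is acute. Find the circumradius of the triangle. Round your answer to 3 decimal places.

29.087

From area = ½·m·k·sin L, we get sin L = 2·area/(m·k) ≈ 0.40702.
Taking the acute solution, ∠L ≈ 0.419 rad.
Law of cosines then gives l ≈ 23.679.
Circumradius = l/(2 sin L) ≈ 29.087.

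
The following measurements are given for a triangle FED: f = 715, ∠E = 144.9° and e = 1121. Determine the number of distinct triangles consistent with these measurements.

f·sin E = 715·sin(144.9°) ≈ 411.1.
Since ∠E is not acute, a triangle exists only if e > f; here e > f, so there is exactly one triangle.

1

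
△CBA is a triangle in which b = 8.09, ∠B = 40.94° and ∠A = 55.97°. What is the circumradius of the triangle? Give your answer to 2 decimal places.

The third angle is ∠C = 180° − ∠B − ∠A = 83.09°.
Law of sines: c = b·sin C/sin B ≈ 12.256.
Law of sines: a = b·sin A/sin B ≈ 10.232.
Circumradius = b/(2 sin B) ≈ 6.173.

6.17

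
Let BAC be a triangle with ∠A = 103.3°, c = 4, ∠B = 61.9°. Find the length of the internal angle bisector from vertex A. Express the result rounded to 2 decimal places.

The third angle is ∠C = 180° − ∠B − ∠A = 14.80°.
Law of sines: b = c·sin B/sin C ≈ 13.813.
Law of sines: a = c·sin A/sin C ≈ 15.239.
The bisector from A has length 2·c·b·cos(∠A/2)/(c+b) ≈ 3.8491.

3.85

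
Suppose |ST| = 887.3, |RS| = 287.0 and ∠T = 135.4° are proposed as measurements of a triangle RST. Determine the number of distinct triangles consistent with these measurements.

0

|ST|·sin T = 887.3·sin(135.4°) ≈ 623.
Since ∠T is not acute, a triangle exists only if |RS| > |ST|; here |RS| ≤ |ST|, so there is no triangle.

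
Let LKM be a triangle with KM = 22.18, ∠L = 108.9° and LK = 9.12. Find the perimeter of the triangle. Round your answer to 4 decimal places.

48.7788

Law of sines: sin M = LK·sin L/KM ≈ 0.38901.
Since KM ≥ LK, only the acute value applies: ∠M ≈ 22.89°.
Then ∠K = 180° − ∠L − ∠M ≈ 48.21°.
Law of sines gives ML = KM·sin K/sin L ≈ 17.479.
Semiperimeter s = (22.18+17.479+9.12)/2 = 24.389.
Perimeter = 22.18 + 17.479 + 9.12 = 48.779.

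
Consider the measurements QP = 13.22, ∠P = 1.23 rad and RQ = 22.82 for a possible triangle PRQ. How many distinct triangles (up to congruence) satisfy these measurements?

QP·sin P = 13.22·sin(1.23 rad) ≈ 12.46.
Since RQ ≥ QP, exactly one triangle exists.

1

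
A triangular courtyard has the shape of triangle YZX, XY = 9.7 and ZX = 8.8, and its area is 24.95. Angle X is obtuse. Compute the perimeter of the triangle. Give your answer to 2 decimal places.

perimeter ≈ 36.11

From area = ½·ZX·XY·sin X, we get sin X = 2·area/(ZX·XY) ≈ 0.58458.
Taking the obtuse solution, ∠X ≈ 144.23°.
Law of cosines then gives YZ ≈ 17.608.
Perimeter = 8.8 + 9.7 + 17.608 = 36.108.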